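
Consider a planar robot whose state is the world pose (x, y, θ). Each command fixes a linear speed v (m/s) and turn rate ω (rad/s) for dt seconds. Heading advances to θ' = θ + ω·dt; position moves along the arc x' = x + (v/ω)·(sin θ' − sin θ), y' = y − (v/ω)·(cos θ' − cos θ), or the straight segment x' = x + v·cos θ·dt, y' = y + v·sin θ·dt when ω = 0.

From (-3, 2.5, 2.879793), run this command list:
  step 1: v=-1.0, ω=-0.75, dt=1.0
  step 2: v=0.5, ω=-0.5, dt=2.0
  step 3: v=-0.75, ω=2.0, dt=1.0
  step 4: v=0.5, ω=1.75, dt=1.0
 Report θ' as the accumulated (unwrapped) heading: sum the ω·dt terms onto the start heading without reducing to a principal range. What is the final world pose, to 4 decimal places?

(-2.2216, 2.0081, 4.8798)

step 1: θ'=2.1298 (R=1.3333) → pose (-2.2147, 1.9192, 2.1298)
step 2: θ'=1.1298 (R=-1.0000) → pose (-2.2712, 2.8764, 1.1298)
step 3: θ'=3.1298 (R=-0.3750) → pose (-1.9365, 2.3414, 3.1298)
step 4: θ'=4.8798 (R=0.2857) → pose (-2.2216, 2.0081, 4.8798)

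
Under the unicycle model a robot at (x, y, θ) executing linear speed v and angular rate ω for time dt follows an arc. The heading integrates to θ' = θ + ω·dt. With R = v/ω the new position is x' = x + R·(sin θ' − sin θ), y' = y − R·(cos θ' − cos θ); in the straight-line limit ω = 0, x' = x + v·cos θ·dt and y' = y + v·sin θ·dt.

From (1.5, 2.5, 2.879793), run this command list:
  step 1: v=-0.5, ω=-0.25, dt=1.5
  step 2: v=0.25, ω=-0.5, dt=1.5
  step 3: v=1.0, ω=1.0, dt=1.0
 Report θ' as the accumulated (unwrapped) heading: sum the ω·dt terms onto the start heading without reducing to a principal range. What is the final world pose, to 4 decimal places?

step 1: θ'=2.5048 (R=2.0000) → pose (2.1716, 2.1762, 2.5048)
step 2: θ'=1.7548 (R=-0.5000) → pose (1.9774, 2.4867, 1.7548)
step 3: θ'=2.7548 (R=1.0000) → pose (1.3715, 3.2298, 2.7548)

(1.3715, 3.2298, 2.7548)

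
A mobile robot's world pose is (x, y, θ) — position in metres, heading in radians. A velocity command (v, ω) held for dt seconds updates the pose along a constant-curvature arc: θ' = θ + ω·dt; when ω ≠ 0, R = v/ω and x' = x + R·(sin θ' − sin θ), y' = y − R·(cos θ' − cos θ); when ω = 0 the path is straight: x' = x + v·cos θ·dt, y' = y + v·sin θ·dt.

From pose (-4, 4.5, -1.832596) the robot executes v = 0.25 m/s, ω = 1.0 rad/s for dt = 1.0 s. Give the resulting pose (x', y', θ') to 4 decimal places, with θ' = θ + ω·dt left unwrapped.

θ' = -1.8326 + 1.0·1.0 = -0.8326
R = v/ω = 0.25/1.0 = 0.2500
x' = -4 + 0.2500·(sin -0.8326 − sin -1.8326) = -3.9434
y' = 4.5 − 0.2500·(cos -0.8326 − cos -1.8326) = 4.2671

(-3.9434, 4.2671, -0.8326)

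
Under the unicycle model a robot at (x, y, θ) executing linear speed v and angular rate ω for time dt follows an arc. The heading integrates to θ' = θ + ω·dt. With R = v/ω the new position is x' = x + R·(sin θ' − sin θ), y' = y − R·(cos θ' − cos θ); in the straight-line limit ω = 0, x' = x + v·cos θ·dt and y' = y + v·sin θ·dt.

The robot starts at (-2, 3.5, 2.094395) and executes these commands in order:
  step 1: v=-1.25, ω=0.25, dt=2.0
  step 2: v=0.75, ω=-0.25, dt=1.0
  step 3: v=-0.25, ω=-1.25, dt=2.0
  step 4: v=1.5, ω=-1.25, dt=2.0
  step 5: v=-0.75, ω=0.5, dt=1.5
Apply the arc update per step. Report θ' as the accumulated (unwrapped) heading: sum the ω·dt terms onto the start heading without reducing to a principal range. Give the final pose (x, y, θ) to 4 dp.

(0.0599, 0.4454, -1.9056)

step 1: θ'=2.5944 (R=-5.0000) → pose (-0.2714, 1.7301, 2.5944)
step 2: θ'=2.3444 (R=-3.0000) → pose (-0.8567, 2.1959, 2.3444)
step 3: θ'=-0.1556 (R=0.2000) → pose (-1.0307, 1.8586, -0.1556)
step 4: θ'=-2.6556 (R=-1.2000) → pose (-0.6562, -0.3880, -2.6556)
step 5: θ'=-1.9056 (R=-1.5000) → pose (0.0599, 0.4454, -1.9056)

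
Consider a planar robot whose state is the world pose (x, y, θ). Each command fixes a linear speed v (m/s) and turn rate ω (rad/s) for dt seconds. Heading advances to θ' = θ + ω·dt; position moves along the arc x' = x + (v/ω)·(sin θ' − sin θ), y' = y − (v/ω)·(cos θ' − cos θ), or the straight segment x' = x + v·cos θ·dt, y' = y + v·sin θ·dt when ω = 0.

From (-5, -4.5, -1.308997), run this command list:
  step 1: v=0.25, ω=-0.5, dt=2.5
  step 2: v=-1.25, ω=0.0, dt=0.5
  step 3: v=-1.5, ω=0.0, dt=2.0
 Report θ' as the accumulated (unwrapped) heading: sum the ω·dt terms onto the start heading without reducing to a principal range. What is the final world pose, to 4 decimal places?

(-2.1809, -3.0525, -2.5590)

step 1: θ'=-2.5590 (R=-0.5000) → pose (-5.2079, -5.0469, -2.5590)
step 2: θ'=-2.5590 (straight) → pose (-4.6860, -4.7031, -2.5590)
step 3: θ'=-2.5590 (straight) → pose (-2.1809, -3.0525, -2.5590)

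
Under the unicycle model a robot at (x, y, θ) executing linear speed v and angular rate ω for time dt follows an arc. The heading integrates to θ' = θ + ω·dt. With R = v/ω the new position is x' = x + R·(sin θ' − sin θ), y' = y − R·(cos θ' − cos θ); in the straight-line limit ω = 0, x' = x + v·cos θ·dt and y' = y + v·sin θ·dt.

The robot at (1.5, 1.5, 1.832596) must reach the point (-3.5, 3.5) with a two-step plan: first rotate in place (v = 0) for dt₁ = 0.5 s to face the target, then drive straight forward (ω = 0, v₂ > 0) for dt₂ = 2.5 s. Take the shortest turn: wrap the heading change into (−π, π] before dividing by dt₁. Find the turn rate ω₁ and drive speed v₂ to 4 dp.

heading to target = atan2(3.5−1.5, -3.5−1.5) = 2.7611
Δθ = wrap(2.7611 − 1.8326) = 0.9285; ω₁ = Δθ/dt₁ = 1.8570
distance = √((-3.5−1.5)² + (3.5−1.5)²) = 5.3852; v₂ = distance/dt₂ = 2.1541

ω₁ = 1.8570, v₂ = 2.1541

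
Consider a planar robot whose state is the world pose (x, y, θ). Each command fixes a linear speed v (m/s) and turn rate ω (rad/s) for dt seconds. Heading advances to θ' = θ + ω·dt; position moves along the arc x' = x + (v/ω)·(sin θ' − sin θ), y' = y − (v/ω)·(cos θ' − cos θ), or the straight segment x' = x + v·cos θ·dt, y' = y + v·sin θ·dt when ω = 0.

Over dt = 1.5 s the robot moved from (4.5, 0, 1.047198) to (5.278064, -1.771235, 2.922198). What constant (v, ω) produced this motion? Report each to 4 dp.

v = -1.5000, ω = 1.2500

Δθ = 2.922198 − 1.047198 = 1.875000
ω = Δθ/dt = 1.875000/1.5 = 1.2500
R = −Δy/(cos θ' − cos θ) = -1.2000
v = R·ω = -1.2000·1.2500 = -1.5000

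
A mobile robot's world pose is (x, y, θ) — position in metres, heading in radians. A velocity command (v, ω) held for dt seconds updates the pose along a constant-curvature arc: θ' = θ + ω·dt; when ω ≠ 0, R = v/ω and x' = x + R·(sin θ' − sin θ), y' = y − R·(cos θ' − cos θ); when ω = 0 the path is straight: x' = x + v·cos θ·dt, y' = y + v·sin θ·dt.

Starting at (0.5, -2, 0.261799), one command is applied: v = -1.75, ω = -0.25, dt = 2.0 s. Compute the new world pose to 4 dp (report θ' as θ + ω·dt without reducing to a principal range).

θ' = 0.2618 + -0.25·2.0 = -0.2382
R = v/ω = -1.75/-0.25 = 7.0000
x' = 0.5 + 7.0000·(sin -0.2382 − sin 0.2618) = -2.9634
y' = -2 − 7.0000·(cos -0.2382 − cos 0.2618) = -2.0409

(-2.9634, -2.0409, -0.2382)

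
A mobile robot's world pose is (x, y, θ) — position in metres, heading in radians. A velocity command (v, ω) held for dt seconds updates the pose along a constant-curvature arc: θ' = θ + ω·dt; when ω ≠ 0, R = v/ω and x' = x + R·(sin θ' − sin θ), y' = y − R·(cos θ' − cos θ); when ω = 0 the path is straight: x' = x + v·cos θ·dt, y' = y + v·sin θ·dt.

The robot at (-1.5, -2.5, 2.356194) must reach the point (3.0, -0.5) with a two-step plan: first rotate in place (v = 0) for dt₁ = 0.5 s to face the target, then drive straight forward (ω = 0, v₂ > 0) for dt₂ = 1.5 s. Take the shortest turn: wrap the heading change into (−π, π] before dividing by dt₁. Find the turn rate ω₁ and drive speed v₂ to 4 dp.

ω₁ = -3.8759, v₂ = 3.2830

heading to target = atan2(-0.5−-2.5, 3−-1.5) = 0.4182
Δθ = wrap(0.4182 − 2.3562) = -1.9380; ω₁ = Δθ/dt₁ = -3.8759
distance = √((3−-1.5)² + (-0.5−-2.5)²) = 4.9244; v₂ = distance/dt₂ = 3.2830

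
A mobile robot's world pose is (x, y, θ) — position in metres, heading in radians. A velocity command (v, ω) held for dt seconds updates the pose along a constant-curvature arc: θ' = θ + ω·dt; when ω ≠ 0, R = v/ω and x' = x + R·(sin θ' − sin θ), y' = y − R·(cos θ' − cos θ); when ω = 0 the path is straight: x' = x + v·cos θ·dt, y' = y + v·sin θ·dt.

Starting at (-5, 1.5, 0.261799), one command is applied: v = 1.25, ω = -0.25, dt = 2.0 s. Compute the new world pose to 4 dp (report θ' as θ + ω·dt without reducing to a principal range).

θ' = 0.2618 + -0.25·2.0 = -0.2382
R = v/ω = 1.25/-0.25 = -5.0000
x' = -5 + -5.0000·(sin -0.2382 − sin 0.2618) = -2.5261
y' = 1.5 − -5.0000·(cos -0.2382 − cos 0.2618) = 1.5292

(-2.5261, 1.5292, -0.2382)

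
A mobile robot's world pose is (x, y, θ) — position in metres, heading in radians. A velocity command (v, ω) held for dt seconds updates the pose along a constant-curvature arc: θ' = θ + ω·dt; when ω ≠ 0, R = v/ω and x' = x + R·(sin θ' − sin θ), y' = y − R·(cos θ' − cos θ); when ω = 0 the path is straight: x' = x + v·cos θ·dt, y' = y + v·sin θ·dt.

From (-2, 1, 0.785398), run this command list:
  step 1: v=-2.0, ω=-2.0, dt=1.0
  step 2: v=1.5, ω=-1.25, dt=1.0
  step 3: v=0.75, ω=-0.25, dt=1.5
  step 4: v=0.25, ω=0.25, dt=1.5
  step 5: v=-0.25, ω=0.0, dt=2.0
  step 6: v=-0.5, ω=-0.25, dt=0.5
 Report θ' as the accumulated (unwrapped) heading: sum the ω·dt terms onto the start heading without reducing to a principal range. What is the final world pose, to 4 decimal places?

step 1: θ'=-1.2146 (R=1.0000) → pose (-3.6443, 1.3584, -1.2146)
step 2: θ'=-2.4646 (R=-1.2000) → pose (-4.0173, 0.0046, -2.4646)
step 3: θ'=-2.8396 (R=-3.0000) → pose (-5.0044, -0.5213, -2.8396)
step 4: θ'=-2.4646 (R=1.0000) → pose (-5.3334, -0.6965, -2.4646)
step 5: θ'=-2.4646 (straight) → pose (-4.9437, -0.3833, -2.4646)
step 6: θ'=-2.5896 (R=2.0000) → pose (-4.7395, -0.2393, -2.5896)

(-4.7395, -0.2393, -2.5896)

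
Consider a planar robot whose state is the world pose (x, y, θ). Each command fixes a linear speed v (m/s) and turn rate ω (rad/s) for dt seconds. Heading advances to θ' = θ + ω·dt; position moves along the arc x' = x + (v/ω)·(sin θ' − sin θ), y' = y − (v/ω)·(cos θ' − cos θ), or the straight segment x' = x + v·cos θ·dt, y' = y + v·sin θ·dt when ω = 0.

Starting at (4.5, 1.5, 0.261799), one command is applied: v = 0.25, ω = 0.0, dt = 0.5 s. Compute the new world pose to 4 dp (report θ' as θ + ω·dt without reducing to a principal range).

θ' = 0.2618 + 0.0·0.5 = 0.2618
ω = 0 → straight: x' = 4.5 + 0.25·cos(0.2618)·0.5 = 4.6207
y' = 1.5 + 0.25·sin(0.2618)·0.5 = 1.5324

(4.6207, 1.5324, 0.2618)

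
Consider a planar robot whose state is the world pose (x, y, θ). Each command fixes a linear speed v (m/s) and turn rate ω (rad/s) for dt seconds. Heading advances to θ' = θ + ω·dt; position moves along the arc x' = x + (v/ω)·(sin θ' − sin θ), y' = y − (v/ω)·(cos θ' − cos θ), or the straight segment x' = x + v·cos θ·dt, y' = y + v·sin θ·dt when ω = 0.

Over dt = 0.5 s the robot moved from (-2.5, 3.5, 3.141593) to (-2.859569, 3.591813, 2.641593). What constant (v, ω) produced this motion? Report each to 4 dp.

v = 0.7500, ω = -1.0000

Δθ = 2.641593 − 3.141593 = -0.500000
ω = Δθ/dt = -0.500000/0.5 = -1.0000
R = Δx/(sin θ' − sin θ) = -0.7500
v = R·ω = -0.7500·-1.0000 = 0.7500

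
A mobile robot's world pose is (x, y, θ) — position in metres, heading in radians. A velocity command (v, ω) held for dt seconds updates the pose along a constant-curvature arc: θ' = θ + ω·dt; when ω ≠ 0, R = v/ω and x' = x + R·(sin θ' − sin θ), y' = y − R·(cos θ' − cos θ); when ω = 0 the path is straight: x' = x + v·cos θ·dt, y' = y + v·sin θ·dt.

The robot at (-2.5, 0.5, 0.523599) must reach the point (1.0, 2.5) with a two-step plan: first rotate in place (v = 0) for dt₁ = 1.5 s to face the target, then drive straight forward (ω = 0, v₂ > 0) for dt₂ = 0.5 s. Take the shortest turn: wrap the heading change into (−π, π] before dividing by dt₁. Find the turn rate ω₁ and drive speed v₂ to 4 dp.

ω₁ = -0.0030, v₂ = 8.0623

heading to target = atan2(2.5−0.5, 1−-2.5) = 0.5191
Δθ = wrap(0.5191 − 0.5236) = -0.0045; ω₁ = Δθ/dt₁ = -0.0030
distance = √((1−-2.5)² + (2.5−0.5)²) = 4.0311; v₂ = distance/dt₂ = 8.0623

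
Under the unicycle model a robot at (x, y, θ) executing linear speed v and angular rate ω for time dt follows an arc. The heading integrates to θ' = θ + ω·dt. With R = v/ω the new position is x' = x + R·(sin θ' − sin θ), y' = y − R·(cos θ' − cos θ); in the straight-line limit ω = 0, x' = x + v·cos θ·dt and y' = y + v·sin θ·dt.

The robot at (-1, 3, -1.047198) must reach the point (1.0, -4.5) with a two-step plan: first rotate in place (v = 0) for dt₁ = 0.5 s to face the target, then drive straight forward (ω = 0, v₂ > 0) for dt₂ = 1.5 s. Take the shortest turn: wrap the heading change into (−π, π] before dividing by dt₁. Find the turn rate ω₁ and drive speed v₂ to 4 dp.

heading to target = atan2(-4.5−3, 1−-1) = -1.3102
Δθ = wrap(-1.3102 − -1.0472) = -0.2630; ω₁ = Δθ/dt₁ = -0.5260
distance = √((1−-1)² + (-4.5−3)²) = 7.7621; v₂ = distance/dt₂ = 5.1747

ω₁ = -0.5260, v₂ = 5.1747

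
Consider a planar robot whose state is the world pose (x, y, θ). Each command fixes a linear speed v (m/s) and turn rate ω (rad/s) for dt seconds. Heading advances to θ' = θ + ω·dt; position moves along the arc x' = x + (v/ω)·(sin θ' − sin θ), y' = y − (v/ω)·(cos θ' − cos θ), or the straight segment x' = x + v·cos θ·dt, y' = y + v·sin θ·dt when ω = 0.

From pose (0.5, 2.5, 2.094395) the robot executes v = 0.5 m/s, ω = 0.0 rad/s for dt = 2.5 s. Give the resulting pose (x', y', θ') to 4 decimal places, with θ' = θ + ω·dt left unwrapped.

(-0.1250, 3.5825, 2.0944)

θ' = 2.0944 + 0.0·2.5 = 2.0944
ω = 0 → straight: x' = 0.5 + 0.5·cos(2.0944)·2.5 = -0.1250
y' = 2.5 + 0.5·sin(2.0944)·2.5 = 3.5825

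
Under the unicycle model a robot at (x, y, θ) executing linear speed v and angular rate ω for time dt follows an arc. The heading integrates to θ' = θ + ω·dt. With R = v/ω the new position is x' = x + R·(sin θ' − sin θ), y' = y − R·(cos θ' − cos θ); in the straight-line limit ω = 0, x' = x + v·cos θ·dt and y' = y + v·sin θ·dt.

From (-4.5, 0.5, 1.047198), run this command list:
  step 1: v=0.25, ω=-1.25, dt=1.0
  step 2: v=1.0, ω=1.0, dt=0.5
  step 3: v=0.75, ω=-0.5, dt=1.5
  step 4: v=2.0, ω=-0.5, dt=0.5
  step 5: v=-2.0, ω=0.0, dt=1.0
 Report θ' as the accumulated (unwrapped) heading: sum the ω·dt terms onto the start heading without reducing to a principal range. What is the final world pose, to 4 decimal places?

(-3.3873, 1.2818, -0.7028)

step 1: θ'=-0.2028 (R=-0.2000) → pose (-4.2865, 0.5959, -0.2028)
step 2: θ'=0.2972 (R=1.0000) → pose (-3.7923, 0.6192, 0.2972)
step 3: θ'=-0.4528 (R=-1.5000) → pose (-2.6968, 0.5338, -0.4528)
step 4: θ'=-0.7028 (R=-4.0000) → pose (-1.8613, -0.0109, -0.7028)
step 5: θ'=-0.7028 (straight) → pose (-3.3873, 1.2818, -0.7028)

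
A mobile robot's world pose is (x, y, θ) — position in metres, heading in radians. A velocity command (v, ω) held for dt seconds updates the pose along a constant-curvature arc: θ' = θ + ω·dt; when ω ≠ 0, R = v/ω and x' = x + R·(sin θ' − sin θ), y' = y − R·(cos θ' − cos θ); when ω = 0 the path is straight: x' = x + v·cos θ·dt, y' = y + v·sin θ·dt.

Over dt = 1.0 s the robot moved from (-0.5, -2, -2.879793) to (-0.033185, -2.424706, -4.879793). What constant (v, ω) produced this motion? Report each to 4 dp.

v = -0.7500, ω = -2.0000

Δθ = -4.879793 − -2.879793 = -2.000000
ω = Δθ/dt = -2.000000/1.0 = -2.0000
R = Δx/(sin θ' − sin θ) = 0.3750
v = R·ω = 0.3750·-2.0000 = -0.7500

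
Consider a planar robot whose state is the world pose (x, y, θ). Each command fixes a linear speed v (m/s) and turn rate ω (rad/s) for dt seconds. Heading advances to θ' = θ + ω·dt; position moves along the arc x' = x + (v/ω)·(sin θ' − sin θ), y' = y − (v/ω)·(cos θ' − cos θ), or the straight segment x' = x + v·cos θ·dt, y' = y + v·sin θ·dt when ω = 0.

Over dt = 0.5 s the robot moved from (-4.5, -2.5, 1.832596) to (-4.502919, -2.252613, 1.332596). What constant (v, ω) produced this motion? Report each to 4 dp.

v = 0.5000, ω = -1.0000

Δθ = 1.332596 − 1.832596 = -0.500000
ω = Δθ/dt = -0.500000/0.5 = -1.0000
R = −Δy/(cos θ' − cos θ) = -0.5000
v = R·ω = -0.5000·-1.0000 = 0.5000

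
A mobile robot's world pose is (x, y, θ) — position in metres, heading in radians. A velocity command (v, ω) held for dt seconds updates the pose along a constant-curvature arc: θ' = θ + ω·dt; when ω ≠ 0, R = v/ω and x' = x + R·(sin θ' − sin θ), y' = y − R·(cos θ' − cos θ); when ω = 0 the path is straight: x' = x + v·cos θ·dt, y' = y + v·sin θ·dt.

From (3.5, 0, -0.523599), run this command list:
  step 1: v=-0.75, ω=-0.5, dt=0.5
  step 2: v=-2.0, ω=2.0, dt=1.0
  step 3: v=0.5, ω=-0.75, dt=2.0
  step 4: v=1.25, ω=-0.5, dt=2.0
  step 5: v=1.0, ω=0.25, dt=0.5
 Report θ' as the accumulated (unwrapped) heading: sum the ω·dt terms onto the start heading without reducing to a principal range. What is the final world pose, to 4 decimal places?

(4.2604, -1.8777, -1.1486)

step 1: θ'=-0.7736 (R=1.5000) → pose (3.2019, 0.2259, -0.7736)
step 2: θ'=1.2264 (R=-1.0000) → pose (1.5619, -0.1518, 1.2264)
step 3: θ'=-0.2736 (R=-0.6667) → pose (2.3696, 0.2649, -0.2736)
step 4: θ'=-1.2736 (R=-2.5000) → pose (4.0845, -1.4100, -1.2736)
step 5: θ'=-1.1486 (R=4.0000) → pose (4.2604, -1.8777, -1.1486)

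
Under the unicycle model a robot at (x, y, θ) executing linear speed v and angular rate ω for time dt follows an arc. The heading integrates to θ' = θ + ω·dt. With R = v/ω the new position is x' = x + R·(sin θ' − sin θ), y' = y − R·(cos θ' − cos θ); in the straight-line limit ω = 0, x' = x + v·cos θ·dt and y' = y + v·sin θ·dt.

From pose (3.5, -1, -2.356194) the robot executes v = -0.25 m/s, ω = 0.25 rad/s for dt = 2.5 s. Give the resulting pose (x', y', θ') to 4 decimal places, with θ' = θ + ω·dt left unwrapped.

(3.7801, -0.4526, -1.7312)

θ' = -2.3562 + 0.25·2.5 = -1.7312
R = v/ω = -0.25/0.25 = -1.0000
x' = 3.5 + -1.0000·(sin -1.7312 − sin -2.3562) = 3.7801
y' = -1 − -1.0000·(cos -1.7312 − cos -2.3562) = -0.4526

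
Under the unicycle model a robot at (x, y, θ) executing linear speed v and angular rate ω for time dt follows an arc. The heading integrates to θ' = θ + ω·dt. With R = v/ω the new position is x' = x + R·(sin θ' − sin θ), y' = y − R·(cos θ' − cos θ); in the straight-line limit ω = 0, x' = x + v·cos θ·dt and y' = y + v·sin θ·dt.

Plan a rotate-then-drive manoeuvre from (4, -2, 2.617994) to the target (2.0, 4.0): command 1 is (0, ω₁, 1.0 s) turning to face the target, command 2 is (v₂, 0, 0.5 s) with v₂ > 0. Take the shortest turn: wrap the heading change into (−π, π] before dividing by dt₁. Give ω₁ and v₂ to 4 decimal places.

ω₁ = -0.7254, v₂ = 12.6491

heading to target = atan2(4−-2, 2−4) = 1.8925
Δθ = wrap(1.8925 − 2.6180) = -0.7254; ω₁ = Δθ/dt₁ = -0.7254
distance = √((2−4)² + (4−-2)²) = 6.3246; v₂ = distance/dt₂ = 12.6491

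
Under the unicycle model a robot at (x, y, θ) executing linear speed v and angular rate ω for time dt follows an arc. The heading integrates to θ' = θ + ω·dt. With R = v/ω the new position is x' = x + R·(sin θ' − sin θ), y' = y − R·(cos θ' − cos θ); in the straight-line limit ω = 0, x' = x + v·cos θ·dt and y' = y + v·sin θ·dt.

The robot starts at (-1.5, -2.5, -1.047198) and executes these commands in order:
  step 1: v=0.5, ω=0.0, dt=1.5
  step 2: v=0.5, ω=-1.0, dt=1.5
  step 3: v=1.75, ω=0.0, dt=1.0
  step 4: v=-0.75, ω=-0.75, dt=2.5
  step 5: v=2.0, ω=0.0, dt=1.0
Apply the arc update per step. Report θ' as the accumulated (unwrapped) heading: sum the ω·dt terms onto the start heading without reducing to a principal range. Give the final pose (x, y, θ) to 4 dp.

(-1.7819, -3.4197, -4.4222)

step 1: θ'=-1.0472 (straight) → pose (-1.1250, -3.1495, -1.0472)
step 2: θ'=-2.5472 (R=-0.5000) → pose (-1.2780, -3.8138, -2.5472)
step 3: θ'=-2.5472 (straight) → pose (-2.7279, -4.7938, -2.5472)
step 4: θ'=-4.4222 (R=1.0000) → pose (-1.2097, -5.3361, -4.4222)
step 5: θ'=-4.4222 (straight) → pose (-1.7819, -3.4197, -4.4222)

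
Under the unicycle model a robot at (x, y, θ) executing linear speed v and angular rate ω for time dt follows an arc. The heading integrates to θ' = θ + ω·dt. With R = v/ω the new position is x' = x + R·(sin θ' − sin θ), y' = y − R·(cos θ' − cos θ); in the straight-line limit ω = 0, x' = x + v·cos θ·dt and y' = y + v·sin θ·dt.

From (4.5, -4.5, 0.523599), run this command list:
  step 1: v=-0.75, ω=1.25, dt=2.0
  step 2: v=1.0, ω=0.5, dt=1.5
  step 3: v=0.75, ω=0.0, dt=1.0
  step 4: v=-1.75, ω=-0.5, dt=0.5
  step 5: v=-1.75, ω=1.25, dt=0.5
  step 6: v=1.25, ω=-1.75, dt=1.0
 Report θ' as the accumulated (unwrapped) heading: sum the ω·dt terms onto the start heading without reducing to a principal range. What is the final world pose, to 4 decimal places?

(3.0447, -5.6005, 2.3986)

step 1: θ'=3.0236 (R=-0.6000) → pose (4.7294, -5.6154, 3.0236)
step 2: θ'=3.7736 (R=2.0000) → pose (3.3124, -5.9878, 3.7736)
step 3: θ'=3.7736 (straight) → pose (2.7073, -6.4309, 3.7736)
step 4: θ'=3.5236 (R=3.5000) → pose (3.4702, -6.0072, 3.5236)
step 5: θ'=4.1486 (R=-1.4000) → pose (4.1316, -5.4562, 4.1486)
step 6: θ'=2.3986 (R=-0.7143) → pose (3.0447, -5.6005, 2.3986)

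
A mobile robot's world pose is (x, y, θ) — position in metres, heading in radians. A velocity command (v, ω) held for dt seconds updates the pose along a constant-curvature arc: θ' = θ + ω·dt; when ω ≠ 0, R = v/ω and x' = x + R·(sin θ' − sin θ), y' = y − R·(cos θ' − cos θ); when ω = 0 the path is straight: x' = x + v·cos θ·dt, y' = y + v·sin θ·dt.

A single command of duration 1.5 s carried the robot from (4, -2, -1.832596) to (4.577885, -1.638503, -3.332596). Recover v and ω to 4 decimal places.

v = -0.5000, ω = -1.0000

Δθ = -3.332596 − -1.832596 = -1.500000
ω = Δθ/dt = -1.500000/1.5 = -1.0000
R = Δx/(sin θ' − sin θ) = 0.5000
v = R·ω = 0.5000·-1.0000 = -0.5000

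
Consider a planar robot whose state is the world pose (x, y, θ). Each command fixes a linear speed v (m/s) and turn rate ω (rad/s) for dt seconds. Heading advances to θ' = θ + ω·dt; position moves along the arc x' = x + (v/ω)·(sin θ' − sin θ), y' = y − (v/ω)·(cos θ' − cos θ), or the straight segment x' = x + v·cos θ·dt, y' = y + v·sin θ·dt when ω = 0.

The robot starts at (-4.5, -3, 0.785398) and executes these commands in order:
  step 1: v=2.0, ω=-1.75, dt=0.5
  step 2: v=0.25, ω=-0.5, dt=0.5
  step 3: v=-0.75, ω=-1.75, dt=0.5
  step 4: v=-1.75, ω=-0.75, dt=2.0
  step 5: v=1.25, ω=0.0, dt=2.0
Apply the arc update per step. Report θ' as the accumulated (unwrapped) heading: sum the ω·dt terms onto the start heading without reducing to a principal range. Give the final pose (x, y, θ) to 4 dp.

(-4.7817, -0.5396, -2.7146)

step 1: θ'=-0.0896 (R=-1.1429) → pose (-3.5896, -2.6698, -0.0896)
step 2: θ'=-0.3396 (R=-0.5000) → pose (-3.4678, -2.6964, -0.3396)
step 3: θ'=-1.2146 (R=0.4286) → pose (-3.7267, -2.4418, -1.2146)
step 4: θ'=-2.7146 (R=2.3333) → pose (-2.5061, 0.4957, -2.7146)
step 5: θ'=-2.7146 (straight) → pose (-4.7817, -0.5396, -2.7146)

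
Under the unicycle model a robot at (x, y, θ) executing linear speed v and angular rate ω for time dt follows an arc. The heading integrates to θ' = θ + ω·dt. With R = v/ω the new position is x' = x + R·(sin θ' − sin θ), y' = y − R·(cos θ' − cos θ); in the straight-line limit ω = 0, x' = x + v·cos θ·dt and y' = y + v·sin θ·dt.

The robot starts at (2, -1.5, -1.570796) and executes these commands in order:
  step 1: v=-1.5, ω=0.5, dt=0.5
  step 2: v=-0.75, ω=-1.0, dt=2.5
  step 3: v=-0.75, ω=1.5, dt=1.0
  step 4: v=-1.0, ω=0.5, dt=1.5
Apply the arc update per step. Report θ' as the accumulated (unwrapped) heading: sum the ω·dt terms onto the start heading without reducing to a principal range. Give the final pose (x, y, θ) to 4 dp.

(4.3211, 1.4228, -1.5708)

step 1: θ'=-1.3208 (R=-3.0000) → pose (1.9067, -0.7578, -1.3208)
step 2: θ'=-3.8208 (R=0.7500) → pose (3.1046, 0.0113, -3.8208)
step 3: θ'=-2.3208 (R=-0.5000) → pose (3.7845, 0.0595, -2.3208)
step 4: θ'=-1.5708 (R=-2.0000) → pose (4.3211, 1.4228, -1.5708)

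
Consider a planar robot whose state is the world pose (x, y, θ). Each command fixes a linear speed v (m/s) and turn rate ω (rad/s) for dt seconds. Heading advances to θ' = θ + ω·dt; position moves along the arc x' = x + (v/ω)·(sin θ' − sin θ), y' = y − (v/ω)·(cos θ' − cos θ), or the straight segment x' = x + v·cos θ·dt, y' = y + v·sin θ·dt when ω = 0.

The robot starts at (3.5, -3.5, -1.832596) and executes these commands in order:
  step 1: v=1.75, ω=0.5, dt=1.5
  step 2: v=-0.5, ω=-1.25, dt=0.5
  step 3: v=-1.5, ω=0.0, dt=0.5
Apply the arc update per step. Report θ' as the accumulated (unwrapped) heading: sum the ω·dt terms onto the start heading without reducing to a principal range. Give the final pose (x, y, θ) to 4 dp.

step 1: θ'=-1.0826 (R=3.5000) → pose (3.7896, -6.0475, -1.0826)
step 2: θ'=-1.7076 (R=0.4000) → pose (3.7466, -5.8053, -1.7076)
step 3: θ'=-1.7076 (straight) → pose (3.8489, -5.0623, -1.7076)

(3.8489, -5.0623, -1.7076)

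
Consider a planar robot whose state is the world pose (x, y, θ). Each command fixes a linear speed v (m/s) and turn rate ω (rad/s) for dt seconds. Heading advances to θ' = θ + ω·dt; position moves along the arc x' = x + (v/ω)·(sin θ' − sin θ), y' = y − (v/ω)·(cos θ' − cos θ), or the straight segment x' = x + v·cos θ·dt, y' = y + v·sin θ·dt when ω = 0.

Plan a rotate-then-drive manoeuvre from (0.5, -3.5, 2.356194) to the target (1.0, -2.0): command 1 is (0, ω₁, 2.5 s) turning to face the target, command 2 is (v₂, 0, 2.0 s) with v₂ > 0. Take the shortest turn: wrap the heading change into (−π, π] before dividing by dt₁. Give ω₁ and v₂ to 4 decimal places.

ω₁ = -0.4429, v₂ = 0.7906

heading to target = atan2(-2−-3.5, 1−0.5) = 1.2490
Δθ = wrap(1.2490 − 2.3562) = -1.1071; ω₁ = Δθ/dt₁ = -0.4429
distance = √((1−0.5)² + (-2−-3.5)²) = 1.5811; v₂ = distance/dt₂ = 0.7906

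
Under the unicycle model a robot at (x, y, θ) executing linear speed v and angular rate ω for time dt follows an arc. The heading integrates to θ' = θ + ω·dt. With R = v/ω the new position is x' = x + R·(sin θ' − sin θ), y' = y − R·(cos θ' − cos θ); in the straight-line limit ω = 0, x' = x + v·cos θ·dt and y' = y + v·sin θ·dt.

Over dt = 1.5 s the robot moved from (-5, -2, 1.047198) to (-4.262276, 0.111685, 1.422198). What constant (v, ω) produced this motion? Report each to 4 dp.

v = 1.5000, ω = 0.2500

Δθ = 1.422198 − 1.047198 = 0.375000
ω = Δθ/dt = 0.375000/1.5 = 0.2500
R = −Δy/(cos θ' − cos θ) = 6.0000
v = R·ω = 6.0000·0.2500 = 1.5000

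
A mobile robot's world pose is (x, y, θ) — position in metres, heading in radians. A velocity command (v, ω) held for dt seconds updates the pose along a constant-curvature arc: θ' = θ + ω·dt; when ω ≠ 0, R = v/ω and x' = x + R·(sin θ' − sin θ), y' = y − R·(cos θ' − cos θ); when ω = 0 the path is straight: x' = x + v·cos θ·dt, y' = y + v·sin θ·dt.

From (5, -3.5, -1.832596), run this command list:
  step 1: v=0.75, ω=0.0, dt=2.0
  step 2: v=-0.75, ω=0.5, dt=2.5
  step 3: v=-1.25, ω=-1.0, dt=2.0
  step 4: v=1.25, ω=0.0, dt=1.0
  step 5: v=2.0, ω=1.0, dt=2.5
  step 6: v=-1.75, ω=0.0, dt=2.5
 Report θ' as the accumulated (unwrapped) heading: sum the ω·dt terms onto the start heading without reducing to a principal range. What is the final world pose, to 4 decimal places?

step 1: θ'=-1.8326 (straight) → pose (4.6118, -4.9489, -1.8326)
step 2: θ'=-0.5826 (R=-1.5000) → pose (3.9882, -3.3081, -0.5826)
step 3: θ'=-2.5826 (R=1.2500) → pose (4.0130, -1.2046, -2.5826)
step 4: θ'=-2.5826 (straight) → pose (2.9533, -1.8675, -2.5826)
step 5: θ'=-0.0826 (R=2.0000) → pose (3.8489, -5.5562, -0.0826)
step 6: θ'=-0.0826 (straight) → pose (-0.5112, -5.1953, -0.0826)

(-0.5112, -5.1953, -0.0826)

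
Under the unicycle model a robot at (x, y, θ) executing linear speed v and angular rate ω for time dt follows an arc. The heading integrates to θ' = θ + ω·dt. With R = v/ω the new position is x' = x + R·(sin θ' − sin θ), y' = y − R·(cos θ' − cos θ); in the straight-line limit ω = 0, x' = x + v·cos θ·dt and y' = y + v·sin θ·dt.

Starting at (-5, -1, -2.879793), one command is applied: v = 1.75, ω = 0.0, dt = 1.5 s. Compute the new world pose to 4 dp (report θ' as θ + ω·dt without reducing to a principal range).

(-7.5356, -1.6794, -2.8798)

θ' = -2.8798 + 0.0·1.5 = -2.8798
ω = 0 → straight: x' = -5 + 1.75·cos(-2.8798)·1.5 = -7.5356
y' = -1 + 1.75·sin(-2.8798)·1.5 = -1.6794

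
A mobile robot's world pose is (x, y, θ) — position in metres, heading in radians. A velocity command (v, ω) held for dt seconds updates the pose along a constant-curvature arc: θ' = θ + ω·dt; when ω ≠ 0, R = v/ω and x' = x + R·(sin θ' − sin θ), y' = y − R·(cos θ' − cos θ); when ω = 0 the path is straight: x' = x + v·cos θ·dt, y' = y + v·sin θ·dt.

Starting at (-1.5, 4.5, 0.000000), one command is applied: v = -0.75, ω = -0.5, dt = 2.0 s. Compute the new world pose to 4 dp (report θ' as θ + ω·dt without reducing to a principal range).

(-2.7622, 5.1895, -1.0000)

θ' = 0.0000 + -0.5·2.0 = -1.0000
R = v/ω = -0.75/-0.5 = 1.5000
x' = -1.5 + 1.5000·(sin -1.0000 − sin 0.0000) = -2.7622
y' = 4.5 − 1.5000·(cos -1.0000 − cos 0.0000) = 5.1895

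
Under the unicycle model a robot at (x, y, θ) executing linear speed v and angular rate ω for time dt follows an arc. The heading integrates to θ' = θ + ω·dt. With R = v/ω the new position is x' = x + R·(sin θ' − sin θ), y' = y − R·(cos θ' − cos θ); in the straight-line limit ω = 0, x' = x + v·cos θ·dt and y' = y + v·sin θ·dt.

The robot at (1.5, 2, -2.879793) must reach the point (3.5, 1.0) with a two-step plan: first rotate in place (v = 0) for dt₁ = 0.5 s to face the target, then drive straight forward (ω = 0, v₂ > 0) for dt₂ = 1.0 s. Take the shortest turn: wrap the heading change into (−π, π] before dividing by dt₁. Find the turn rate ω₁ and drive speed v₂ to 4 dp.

heading to target = atan2(1−2, 3.5−1.5) = -0.4636
Δθ = wrap(-0.4636 − -2.8798) = 2.4161; ω₁ = Δθ/dt₁ = 4.8323
distance = √((3.5−1.5)² + (1−2)²) = 2.2361; v₂ = distance/dt₂ = 2.2361

ω₁ = 4.8323, v₂ = 2.2361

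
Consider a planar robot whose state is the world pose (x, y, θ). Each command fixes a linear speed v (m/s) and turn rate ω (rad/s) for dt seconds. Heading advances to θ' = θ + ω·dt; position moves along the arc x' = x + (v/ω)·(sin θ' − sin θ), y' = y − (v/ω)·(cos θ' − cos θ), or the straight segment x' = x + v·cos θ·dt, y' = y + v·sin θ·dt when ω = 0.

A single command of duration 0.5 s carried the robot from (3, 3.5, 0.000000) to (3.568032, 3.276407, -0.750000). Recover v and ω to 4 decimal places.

v = 1.2500, ω = -1.5000

Δθ = -0.750000 − 0.000000 = -0.750000
ω = Δθ/dt = -0.750000/0.5 = -1.5000
R = Δx/(sin θ' − sin θ) = -0.8333
v = R·ω = -0.8333·-1.5000 = 1.2500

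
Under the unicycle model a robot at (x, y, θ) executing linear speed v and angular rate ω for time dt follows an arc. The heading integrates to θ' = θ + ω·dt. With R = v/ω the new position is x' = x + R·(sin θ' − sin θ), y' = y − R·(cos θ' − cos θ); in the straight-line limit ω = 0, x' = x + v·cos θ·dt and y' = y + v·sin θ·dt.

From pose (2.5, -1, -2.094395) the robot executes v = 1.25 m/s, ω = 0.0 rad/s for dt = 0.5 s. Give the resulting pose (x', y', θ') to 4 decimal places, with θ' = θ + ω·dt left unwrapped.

(2.1875, -1.5413, -2.0944)

θ' = -2.0944 + 0.0·0.5 = -2.0944
ω = 0 → straight: x' = 2.5 + 1.25·cos(-2.0944)·0.5 = 2.1875
y' = -1 + 1.25·sin(-2.0944)·0.5 = -1.5413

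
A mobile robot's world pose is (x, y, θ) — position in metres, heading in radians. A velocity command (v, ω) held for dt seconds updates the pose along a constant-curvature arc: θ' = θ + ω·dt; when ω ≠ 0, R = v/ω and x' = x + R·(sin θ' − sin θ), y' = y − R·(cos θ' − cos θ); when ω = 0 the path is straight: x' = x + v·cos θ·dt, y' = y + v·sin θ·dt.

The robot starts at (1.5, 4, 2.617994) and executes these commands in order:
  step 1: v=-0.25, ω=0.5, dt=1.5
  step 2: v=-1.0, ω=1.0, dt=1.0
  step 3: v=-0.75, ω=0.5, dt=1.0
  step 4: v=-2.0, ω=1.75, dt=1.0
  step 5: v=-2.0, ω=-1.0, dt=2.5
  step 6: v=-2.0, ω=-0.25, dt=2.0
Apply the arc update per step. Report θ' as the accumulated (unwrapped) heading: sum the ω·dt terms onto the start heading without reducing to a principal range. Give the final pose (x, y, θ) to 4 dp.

(1.7895, 11.8619, 3.6180)

step 1: θ'=3.3680 (R=-0.5000) → pose (1.8622, 3.9458, 3.3680)
step 2: θ'=4.3680 (R=-1.0000) → pose (2.5790, 4.5826, 4.3680)
step 3: θ'=4.8680 (R=-1.5000) → pose (2.6490, 5.3215, 4.8680)
step 4: θ'=6.6180 (R=-1.1429) → pose (1.1444, 6.2238, 6.6180)
step 5: θ'=4.1180 (R=2.0000) → pose (-1.1697, 9.2328, 4.1180)
step 6: θ'=3.6180 (R=8.0000) → pose (1.7895, 11.8619, 3.6180)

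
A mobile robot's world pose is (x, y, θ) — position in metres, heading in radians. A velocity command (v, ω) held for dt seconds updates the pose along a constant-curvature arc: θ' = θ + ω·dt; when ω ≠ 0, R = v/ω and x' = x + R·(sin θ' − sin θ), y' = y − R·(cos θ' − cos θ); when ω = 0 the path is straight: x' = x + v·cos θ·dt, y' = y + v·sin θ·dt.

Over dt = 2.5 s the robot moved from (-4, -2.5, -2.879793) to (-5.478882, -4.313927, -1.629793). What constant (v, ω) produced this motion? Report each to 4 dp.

v = 1.0000, ω = 0.5000

Δθ = -1.629793 − -2.879793 = 1.250000
ω = Δθ/dt = 1.250000/2.5 = 0.5000
R = −Δy/(cos θ' − cos θ) = 2.0000
v = R·ω = 2.0000·0.5000 = 1.0000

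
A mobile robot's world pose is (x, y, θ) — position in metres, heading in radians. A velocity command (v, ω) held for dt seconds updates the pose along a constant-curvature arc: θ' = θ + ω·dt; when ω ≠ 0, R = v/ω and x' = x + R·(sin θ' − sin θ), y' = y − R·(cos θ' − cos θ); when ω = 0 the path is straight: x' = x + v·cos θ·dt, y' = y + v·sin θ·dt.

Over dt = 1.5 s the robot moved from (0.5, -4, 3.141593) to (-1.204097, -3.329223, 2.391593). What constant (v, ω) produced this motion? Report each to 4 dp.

Δθ = 2.391593 − 3.141593 = -0.750000
ω = Δθ/dt = -0.750000/1.5 = -0.5000
R = Δx/(sin θ' − sin θ) = -2.5000
v = R·ω = -2.5000·-0.5000 = 1.2500

v = 1.2500, ω = -0.5000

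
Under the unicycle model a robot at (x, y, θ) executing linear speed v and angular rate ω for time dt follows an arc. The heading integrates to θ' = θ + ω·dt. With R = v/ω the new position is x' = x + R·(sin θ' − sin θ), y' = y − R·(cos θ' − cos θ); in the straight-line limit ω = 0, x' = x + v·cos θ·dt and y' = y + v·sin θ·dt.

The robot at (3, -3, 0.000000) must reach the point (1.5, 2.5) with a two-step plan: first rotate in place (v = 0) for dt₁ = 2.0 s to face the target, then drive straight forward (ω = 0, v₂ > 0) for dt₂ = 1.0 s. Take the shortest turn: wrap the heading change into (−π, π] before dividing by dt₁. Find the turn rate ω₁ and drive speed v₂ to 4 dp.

ω₁ = 0.9185, v₂ = 5.7009

heading to target = atan2(2.5−-3, 1.5−3) = 1.8370
Δθ = wrap(1.8370 − 0.0000) = 1.8370; ω₁ = Δθ/dt₁ = 0.9185
distance = √((1.5−3)² + (2.5−-3)²) = 5.7009; v₂ = distance/dt₂ = 5.7009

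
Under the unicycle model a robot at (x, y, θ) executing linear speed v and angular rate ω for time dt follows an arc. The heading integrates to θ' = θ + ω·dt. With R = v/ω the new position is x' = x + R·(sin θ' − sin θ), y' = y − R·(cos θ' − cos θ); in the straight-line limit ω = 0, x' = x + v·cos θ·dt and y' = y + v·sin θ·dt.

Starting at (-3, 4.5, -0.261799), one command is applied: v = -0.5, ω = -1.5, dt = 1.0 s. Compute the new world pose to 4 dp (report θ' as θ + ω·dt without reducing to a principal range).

θ' = -0.2618 + -1.5·1.0 = -1.7618
R = v/ω = -0.5/-1.5 = 0.3333
x' = -3 + 0.3333·(sin -1.7618 − sin -0.2618) = -3.2410
y' = 4.5 − 0.3333·(cos -1.7618 − cos -0.2618) = 4.8853

(-3.2410, 4.8853, -1.7618)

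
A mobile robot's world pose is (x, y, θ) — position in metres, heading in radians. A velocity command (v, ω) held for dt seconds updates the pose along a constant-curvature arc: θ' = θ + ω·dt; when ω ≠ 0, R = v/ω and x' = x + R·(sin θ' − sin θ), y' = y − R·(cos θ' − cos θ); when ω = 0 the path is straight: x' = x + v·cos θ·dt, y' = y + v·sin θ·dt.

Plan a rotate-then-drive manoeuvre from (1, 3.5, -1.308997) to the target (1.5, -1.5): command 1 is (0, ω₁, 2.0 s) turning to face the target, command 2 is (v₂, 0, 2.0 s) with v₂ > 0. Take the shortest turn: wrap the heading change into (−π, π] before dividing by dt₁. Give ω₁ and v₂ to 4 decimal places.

ω₁ = -0.0811, v₂ = 2.5125

heading to target = atan2(-1.5−3.5, 1.5−1) = -1.4711
Δθ = wrap(-1.4711 − -1.3090) = -0.1621; ω₁ = Δθ/dt₁ = -0.0811
distance = √((1.5−1)² + (-1.5−3.5)²) = 5.0249; v₂ = distance/dt₂ = 2.5125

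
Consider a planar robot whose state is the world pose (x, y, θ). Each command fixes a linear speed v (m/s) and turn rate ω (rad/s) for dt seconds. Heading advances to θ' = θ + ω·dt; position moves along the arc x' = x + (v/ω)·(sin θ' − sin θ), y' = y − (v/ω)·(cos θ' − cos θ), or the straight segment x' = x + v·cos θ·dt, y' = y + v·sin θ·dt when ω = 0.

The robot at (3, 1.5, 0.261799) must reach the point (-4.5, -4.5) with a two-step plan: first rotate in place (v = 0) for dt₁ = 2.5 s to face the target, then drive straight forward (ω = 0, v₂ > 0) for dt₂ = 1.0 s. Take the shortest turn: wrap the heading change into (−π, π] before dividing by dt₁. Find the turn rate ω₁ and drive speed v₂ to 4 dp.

heading to target = atan2(-4.5−1.5, -4.5−3) = -2.4669
Δθ = wrap(-2.4669 − 0.2618) = -2.7287; ω₁ = Δθ/dt₁ = -1.0915
distance = √((-4.5−3)² + (-4.5−1.5)²) = 9.6047; v₂ = distance/dt₂ = 9.6047

ω₁ = -1.0915, v₂ = 9.6047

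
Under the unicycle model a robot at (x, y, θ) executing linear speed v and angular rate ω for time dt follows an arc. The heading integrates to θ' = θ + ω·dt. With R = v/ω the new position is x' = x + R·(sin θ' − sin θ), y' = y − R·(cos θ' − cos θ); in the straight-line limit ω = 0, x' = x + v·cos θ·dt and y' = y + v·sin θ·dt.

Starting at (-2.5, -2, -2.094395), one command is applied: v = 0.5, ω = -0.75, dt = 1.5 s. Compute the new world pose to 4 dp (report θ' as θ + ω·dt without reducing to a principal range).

(-3.1292, -2.3313, -3.2194)

θ' = -2.0944 + -0.75·1.5 = -3.2194
R = v/ω = 0.5/-0.75 = -0.6667
x' = -2.5 + -0.6667·(sin -3.2194 − sin -2.0944) = -3.1292
y' = -2 − -0.6667·(cos -3.2194 − cos -2.0944) = -2.3313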